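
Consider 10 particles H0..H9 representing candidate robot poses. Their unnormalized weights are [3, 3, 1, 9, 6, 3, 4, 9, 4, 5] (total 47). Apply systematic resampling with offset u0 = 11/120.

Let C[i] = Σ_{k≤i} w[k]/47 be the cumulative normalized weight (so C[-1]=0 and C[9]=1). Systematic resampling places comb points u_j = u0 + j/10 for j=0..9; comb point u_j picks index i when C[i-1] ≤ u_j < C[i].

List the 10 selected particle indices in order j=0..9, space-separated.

C = [3/47, 6/47, 7/47, 16/47, 22/47, 25/47, 29/47, 38/47, 42/47, 1]
j=0: u_0=11/120 ∈ [3/47, 6/47) → index 1
j=1: u_1=23/120 ∈ [7/47, 16/47) → index 3
j=2: u_2=7/24 ∈ [7/47, 16/47) → index 3
j=3: u_3=47/120 ∈ [16/47, 22/47) → index 4
j=4: u_4=59/120 ∈ [22/47, 25/47) → index 5
j=5: u_5=71/120 ∈ [25/47, 29/47) → index 6
j=6: u_6=83/120 ∈ [29/47, 38/47) → index 7
j=7: u_7=19/24 ∈ [29/47, 38/47) → index 7
j=8: u_8=107/120 ∈ [38/47, 42/47) → index 8
j=9: u_9=119/120 ∈ [42/47, 1) → index 9

1 3 3 4 5 6 7 7 8 9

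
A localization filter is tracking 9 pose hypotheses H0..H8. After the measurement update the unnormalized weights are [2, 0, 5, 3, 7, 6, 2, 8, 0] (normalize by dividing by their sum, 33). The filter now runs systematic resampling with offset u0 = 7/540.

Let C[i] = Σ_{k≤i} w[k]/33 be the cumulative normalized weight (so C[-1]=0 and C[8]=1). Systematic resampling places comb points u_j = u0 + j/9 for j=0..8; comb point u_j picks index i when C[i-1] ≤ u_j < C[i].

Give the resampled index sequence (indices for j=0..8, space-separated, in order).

0 2 3 4 4 5 5 7 7

C = [2/33, 2/33, 7/33, 10/33, 17/33, 23/33, 25/33, 1, 1]
j=0: u_0=7/540 ∈ [0, 2/33) → index 0
j=1: u_1=67/540 ∈ [2/33, 7/33) → index 2
j=2: u_2=127/540 ∈ [7/33, 10/33) → index 3
j=3: u_3=187/540 ∈ [10/33, 17/33) → index 4
j=4: u_4=247/540 ∈ [10/33, 17/33) → index 4
j=5: u_5=307/540 ∈ [17/33, 23/33) → index 5
j=6: u_6=367/540 ∈ [17/33, 23/33) → index 5
j=7: u_7=427/540 ∈ [25/33, 1) → index 7
j=8: u_8=487/540 ∈ [25/33, 1) → index 7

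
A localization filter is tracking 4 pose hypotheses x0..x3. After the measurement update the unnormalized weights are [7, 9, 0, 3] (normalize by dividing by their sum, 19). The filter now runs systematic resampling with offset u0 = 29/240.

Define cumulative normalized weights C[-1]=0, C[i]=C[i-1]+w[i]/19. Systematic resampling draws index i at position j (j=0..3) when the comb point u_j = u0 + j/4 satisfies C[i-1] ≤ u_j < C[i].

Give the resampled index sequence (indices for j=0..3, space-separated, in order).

0 1 1 3

C = [7/19, 16/19, 16/19, 1]
j=0: u_0=29/240 ∈ [0, 7/19) → index 0
j=1: u_1=89/240 ∈ [7/19, 16/19) → index 1
j=2: u_2=149/240 ∈ [7/19, 16/19) → index 1
j=3: u_3=209/240 ∈ [16/19, 1) → index 3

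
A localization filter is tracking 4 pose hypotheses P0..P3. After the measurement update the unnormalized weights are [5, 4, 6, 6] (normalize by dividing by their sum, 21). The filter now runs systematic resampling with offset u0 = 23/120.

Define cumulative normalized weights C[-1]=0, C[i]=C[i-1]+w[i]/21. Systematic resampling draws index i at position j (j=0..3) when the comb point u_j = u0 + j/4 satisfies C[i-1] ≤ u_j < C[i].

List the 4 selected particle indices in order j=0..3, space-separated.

0 2 2 3

C = [5/21, 3/7, 5/7, 1]
j=0: u_0=23/120 ∈ [0, 5/21) → index 0
j=1: u_1=53/120 ∈ [3/7, 5/7) → index 2
j=2: u_2=83/120 ∈ [3/7, 5/7) → index 2
j=3: u_3=113/120 ∈ [5/7, 1) → index 3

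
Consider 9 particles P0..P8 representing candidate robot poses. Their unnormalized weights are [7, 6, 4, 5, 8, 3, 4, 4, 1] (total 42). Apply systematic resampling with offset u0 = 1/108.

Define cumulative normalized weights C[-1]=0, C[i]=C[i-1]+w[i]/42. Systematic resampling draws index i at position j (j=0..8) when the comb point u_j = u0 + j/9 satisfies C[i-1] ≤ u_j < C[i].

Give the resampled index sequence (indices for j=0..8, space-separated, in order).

0 0 1 2 3 4 4 6 7

C = [1/6, 13/42, 17/42, 11/21, 5/7, 11/14, 37/42, 41/42, 1]
j=0: u_0=1/108 ∈ [0, 1/6) → index 0
j=1: u_1=13/108 ∈ [0, 1/6) → index 0
j=2: u_2=25/108 ∈ [1/6, 13/42) → index 1
j=3: u_3=37/108 ∈ [13/42, 17/42) → index 2
j=4: u_4=49/108 ∈ [17/42, 11/21) → index 3
j=5: u_5=61/108 ∈ [11/21, 5/7) → index 4
j=6: u_6=73/108 ∈ [11/21, 5/7) → index 4
j=7: u_7=85/108 ∈ [11/14, 37/42) → index 6
j=8: u_8=97/108 ∈ [37/42, 41/42) → index 7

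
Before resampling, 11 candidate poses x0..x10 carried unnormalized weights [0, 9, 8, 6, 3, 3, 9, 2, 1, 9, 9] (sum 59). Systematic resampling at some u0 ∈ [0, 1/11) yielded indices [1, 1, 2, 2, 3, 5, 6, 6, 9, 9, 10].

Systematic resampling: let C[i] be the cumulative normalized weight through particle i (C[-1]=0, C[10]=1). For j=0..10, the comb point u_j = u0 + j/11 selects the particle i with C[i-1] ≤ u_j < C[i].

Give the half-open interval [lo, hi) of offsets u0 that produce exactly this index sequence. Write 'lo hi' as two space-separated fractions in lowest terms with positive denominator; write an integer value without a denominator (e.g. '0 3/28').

C = [0, 9/59, 17/59, 23/59, 26/59, 29/59, 38/59, 40/59, 41/59, 50/59, 1]
j=0 picked index 1: u0 ∈ [0, 9/59)
j=1 picked index 1: u0 ∈ [-1/11, 40/649)
j=2 picked index 2: u0 ∈ [-19/649, 69/649)
j=3 picked index 2: u0 ∈ [-78/649, 10/649)
j=4 picked index 3: u0 ∈ [-49/649, 17/649)
j=5 picked index 5: u0 ∈ [-9/649, 24/649)
j=6 picked index 6: u0 ∈ [-35/649, 64/649)
j=7 picked index 6: u0 ∈ [-94/649, 5/649)
j=8 picked index 9: u0 ∈ [-21/649, 78/649)
j=9 picked index 9: u0 ∈ [-80/649, 19/649)
j=10 picked index 10: u0 ∈ [-40/649, 1/11)
intersection: [0, 5/649)

0 5/649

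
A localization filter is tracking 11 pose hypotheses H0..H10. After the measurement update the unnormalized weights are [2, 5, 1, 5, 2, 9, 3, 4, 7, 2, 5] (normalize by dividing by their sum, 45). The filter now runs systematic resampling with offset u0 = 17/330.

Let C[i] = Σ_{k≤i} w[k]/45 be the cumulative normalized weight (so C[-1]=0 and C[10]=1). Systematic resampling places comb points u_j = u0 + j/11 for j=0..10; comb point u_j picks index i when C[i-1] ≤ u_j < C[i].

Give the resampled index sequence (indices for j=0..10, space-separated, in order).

1 1 3 4 5 5 6 7 8 9 10

C = [2/45, 7/45, 8/45, 13/45, 1/3, 8/15, 3/5, 31/45, 38/45, 8/9, 1]
j=0: u_0=17/330 ∈ [2/45, 7/45) → index 1
j=1: u_1=47/330 ∈ [2/45, 7/45) → index 1
j=2: u_2=7/30 ∈ [8/45, 13/45) → index 3
j=3: u_3=107/330 ∈ [13/45, 1/3) → index 4
j=4: u_4=137/330 ∈ [1/3, 8/15) → index 5
j=5: u_5=167/330 ∈ [1/3, 8/15) → index 5
j=6: u_6=197/330 ∈ [8/15, 3/5) → index 6
j=7: u_7=227/330 ∈ [3/5, 31/45) → index 7
j=8: u_8=257/330 ∈ [31/45, 38/45) → index 8
j=9: u_9=287/330 ∈ [38/45, 8/9) → index 9
j=10: u_10=317/330 ∈ [8/9, 1) → index 10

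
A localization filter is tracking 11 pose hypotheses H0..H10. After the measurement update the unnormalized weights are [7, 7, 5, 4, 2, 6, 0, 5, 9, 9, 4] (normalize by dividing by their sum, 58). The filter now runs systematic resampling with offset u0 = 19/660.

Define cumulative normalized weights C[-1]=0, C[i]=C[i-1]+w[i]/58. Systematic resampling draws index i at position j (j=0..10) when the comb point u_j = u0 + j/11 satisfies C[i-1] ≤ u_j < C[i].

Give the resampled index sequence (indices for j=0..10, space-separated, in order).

C = [7/58, 7/29, 19/58, 23/58, 25/58, 31/58, 31/58, 18/29, 45/58, 27/29, 1]
j=0: u_0=19/660 ∈ [0, 7/58) → index 0
j=1: u_1=79/660 ∈ [0, 7/58) → index 0
j=2: u_2=139/660 ∈ [7/58, 7/29) → index 1
j=3: u_3=199/660 ∈ [7/29, 19/58) → index 2
j=4: u_4=259/660 ∈ [19/58, 23/58) → index 3
j=5: u_5=29/60 ∈ [25/58, 31/58) → index 5
j=6: u_6=379/660 ∈ [31/58, 18/29) → index 7
j=7: u_7=439/660 ∈ [18/29, 45/58) → index 8
j=8: u_8=499/660 ∈ [18/29, 45/58) → index 8
j=9: u_9=559/660 ∈ [45/58, 27/29) → index 9
j=10: u_10=619/660 ∈ [27/29, 1) → index 10

0 0 1 2 3 5 7 8 8 9 10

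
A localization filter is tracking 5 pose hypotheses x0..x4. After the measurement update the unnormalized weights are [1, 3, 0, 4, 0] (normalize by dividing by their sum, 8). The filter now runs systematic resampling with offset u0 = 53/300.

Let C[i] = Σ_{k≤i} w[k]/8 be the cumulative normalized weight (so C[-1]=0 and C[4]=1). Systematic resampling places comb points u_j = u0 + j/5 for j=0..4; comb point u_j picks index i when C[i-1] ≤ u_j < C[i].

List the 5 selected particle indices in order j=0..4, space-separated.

1 1 3 3 3

C = [1/8, 1/2, 1/2, 1, 1]
j=0: u_0=53/300 ∈ [1/8, 1/2) → index 1
j=1: u_1=113/300 ∈ [1/8, 1/2) → index 1
j=2: u_2=173/300 ∈ [1/2, 1) → index 3
j=3: u_3=233/300 ∈ [1/2, 1) → index 3
j=4: u_4=293/300 ∈ [1/2, 1) → index 3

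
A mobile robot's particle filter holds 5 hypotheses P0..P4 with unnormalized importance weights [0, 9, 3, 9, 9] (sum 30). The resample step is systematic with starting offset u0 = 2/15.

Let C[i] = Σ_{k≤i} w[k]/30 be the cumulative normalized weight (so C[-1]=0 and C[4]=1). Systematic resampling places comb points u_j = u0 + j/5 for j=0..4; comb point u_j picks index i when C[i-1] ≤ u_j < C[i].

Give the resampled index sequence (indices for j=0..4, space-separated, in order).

C = [0, 3/10, 2/5, 7/10, 1]
j=0: u_0=2/15 ∈ [0, 3/10) → index 1
j=1: u_1=1/3 ∈ [3/10, 2/5) → index 2
j=2: u_2=8/15 ∈ [2/5, 7/10) → index 3
j=3: u_3=11/15 ∈ [7/10, 1) → index 4
j=4: u_4=14/15 ∈ [7/10, 1) → index 4

1 2 3 4 4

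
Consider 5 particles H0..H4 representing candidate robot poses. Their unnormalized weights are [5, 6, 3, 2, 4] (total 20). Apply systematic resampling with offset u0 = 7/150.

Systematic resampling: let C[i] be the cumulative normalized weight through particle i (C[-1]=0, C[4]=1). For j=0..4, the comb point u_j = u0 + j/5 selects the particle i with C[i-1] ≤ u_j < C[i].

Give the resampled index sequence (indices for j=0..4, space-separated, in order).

C = [1/4, 11/20, 7/10, 4/5, 1]
j=0: u_0=7/150 ∈ [0, 1/4) → index 0
j=1: u_1=37/150 ∈ [0, 1/4) → index 0
j=2: u_2=67/150 ∈ [1/4, 11/20) → index 1
j=3: u_3=97/150 ∈ [11/20, 7/10) → index 2
j=4: u_4=127/150 ∈ [4/5, 1) → index 4

0 0 1 2 4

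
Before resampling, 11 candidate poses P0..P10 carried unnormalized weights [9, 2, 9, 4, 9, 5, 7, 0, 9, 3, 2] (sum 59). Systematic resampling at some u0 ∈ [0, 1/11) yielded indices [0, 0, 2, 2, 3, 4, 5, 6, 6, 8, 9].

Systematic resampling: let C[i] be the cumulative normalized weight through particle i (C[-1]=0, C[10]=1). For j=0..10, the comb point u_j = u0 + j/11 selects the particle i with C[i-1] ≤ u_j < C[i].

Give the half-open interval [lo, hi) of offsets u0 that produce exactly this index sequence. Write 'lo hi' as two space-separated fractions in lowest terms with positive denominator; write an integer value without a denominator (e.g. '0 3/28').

C = [9/59, 11/59, 20/59, 24/59, 33/59, 38/59, 45/59, 45/59, 54/59, 57/59, 1]
j=0 picked index 0: u0 ∈ [0, 9/59)
j=1 picked index 0: u0 ∈ [-1/11, 40/649)
j=2 picked index 2: u0 ∈ [3/649, 102/649)
j=3 picked index 2: u0 ∈ [-56/649, 43/649)
j=4 picked index 3: u0 ∈ [-16/649, 28/649)
j=5 picked index 4: u0 ∈ [-31/649, 68/649)
j=6 picked index 5: u0 ∈ [9/649, 64/649)
j=7 picked index 6: u0 ∈ [5/649, 82/649)
j=8 picked index 6: u0 ∈ [-54/649, 23/649)
j=9 picked index 8: u0 ∈ [-36/649, 63/649)
j=10 picked index 9: u0 ∈ [4/649, 37/649)
intersection: [9/649, 23/649)

9/649 23/649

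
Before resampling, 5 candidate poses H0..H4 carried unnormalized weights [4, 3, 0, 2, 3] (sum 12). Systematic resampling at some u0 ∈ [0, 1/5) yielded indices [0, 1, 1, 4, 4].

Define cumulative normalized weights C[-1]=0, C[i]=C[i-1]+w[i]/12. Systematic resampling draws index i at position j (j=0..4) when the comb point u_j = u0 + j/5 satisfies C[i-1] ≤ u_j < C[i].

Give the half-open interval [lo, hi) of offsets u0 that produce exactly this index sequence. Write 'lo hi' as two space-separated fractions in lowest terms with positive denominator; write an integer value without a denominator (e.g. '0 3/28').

C = [1/3, 7/12, 7/12, 3/4, 1]
j=0 picked index 0: u0 ∈ [0, 1/3)
j=1 picked index 1: u0 ∈ [2/15, 23/60)
j=2 picked index 1: u0 ∈ [-1/15, 11/60)
j=3 picked index 4: u0 ∈ [3/20, 2/5)
j=4 picked index 4: u0 ∈ [-1/20, 1/5)
intersection: [3/20, 11/60)

3/20 11/60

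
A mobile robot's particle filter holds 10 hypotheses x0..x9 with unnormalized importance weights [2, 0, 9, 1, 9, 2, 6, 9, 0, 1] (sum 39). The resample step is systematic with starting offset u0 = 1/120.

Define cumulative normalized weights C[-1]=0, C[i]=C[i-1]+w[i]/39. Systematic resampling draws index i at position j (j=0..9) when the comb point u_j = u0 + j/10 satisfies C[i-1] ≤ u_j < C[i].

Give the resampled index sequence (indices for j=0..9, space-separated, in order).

0 2 2 4 4 4 6 6 7 7

C = [2/39, 2/39, 11/39, 4/13, 7/13, 23/39, 29/39, 38/39, 38/39, 1]
j=0: u_0=1/120 ∈ [0, 2/39) → index 0
j=1: u_1=13/120 ∈ [2/39, 11/39) → index 2
j=2: u_2=5/24 ∈ [2/39, 11/39) → index 2
j=3: u_3=37/120 ∈ [4/13, 7/13) → index 4
j=4: u_4=49/120 ∈ [4/13, 7/13) → index 4
j=5: u_5=61/120 ∈ [4/13, 7/13) → index 4
j=6: u_6=73/120 ∈ [23/39, 29/39) → index 6
j=7: u_7=17/24 ∈ [23/39, 29/39) → index 6
j=8: u_8=97/120 ∈ [29/39, 38/39) → index 7
j=9: u_9=109/120 ∈ [29/39, 38/39) → index 7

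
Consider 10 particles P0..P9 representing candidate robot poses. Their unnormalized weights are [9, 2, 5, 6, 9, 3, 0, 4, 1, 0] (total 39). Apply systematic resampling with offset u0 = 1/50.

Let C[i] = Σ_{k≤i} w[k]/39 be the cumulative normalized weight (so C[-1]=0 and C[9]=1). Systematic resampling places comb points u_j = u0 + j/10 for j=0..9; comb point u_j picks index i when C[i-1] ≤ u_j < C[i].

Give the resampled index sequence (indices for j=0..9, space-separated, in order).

0 0 0 2 3 3 4 4 5 7

C = [3/13, 11/39, 16/39, 22/39, 31/39, 34/39, 34/39, 38/39, 1, 1]
j=0: u_0=1/50 ∈ [0, 3/13) → index 0
j=1: u_1=3/25 ∈ [0, 3/13) → index 0
j=2: u_2=11/50 ∈ [0, 3/13) → index 0
j=3: u_3=8/25 ∈ [11/39, 16/39) → index 2
j=4: u_4=21/50 ∈ [16/39, 22/39) → index 3
j=5: u_5=13/25 ∈ [16/39, 22/39) → index 3
j=6: u_6=31/50 ∈ [22/39, 31/39) → index 4
j=7: u_7=18/25 ∈ [22/39, 31/39) → index 4
j=8: u_8=41/50 ∈ [31/39, 34/39) → index 5
j=9: u_9=23/25 ∈ [34/39, 38/39) → index 7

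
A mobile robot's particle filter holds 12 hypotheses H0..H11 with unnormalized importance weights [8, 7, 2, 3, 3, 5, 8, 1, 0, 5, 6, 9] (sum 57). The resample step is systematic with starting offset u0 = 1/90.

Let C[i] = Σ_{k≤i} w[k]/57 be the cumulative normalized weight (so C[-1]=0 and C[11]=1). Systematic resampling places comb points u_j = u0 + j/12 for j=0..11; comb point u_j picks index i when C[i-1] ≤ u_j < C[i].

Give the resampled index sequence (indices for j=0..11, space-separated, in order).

C = [8/57, 5/19, 17/57, 20/57, 23/57, 28/57, 12/19, 37/57, 37/57, 14/19, 16/19, 1]
j=0: u_0=1/90 ∈ [0, 8/57) → index 0
j=1: u_1=17/180 ∈ [0, 8/57) → index 0
j=2: u_2=8/45 ∈ [8/57, 5/19) → index 1
j=3: u_3=47/180 ∈ [8/57, 5/19) → index 1
j=4: u_4=31/90 ∈ [17/57, 20/57) → index 3
j=5: u_5=77/180 ∈ [23/57, 28/57) → index 5
j=6: u_6=23/45 ∈ [28/57, 12/19) → index 6
j=7: u_7=107/180 ∈ [28/57, 12/19) → index 6
j=8: u_8=61/90 ∈ [37/57, 14/19) → index 9
j=9: u_9=137/180 ∈ [14/19, 16/19) → index 10
j=10: u_10=38/45 ∈ [16/19, 1) → index 11
j=11: u_11=167/180 ∈ [16/19, 1) → index 11

0 0 1 1 3 5 6 6 9 10 11 11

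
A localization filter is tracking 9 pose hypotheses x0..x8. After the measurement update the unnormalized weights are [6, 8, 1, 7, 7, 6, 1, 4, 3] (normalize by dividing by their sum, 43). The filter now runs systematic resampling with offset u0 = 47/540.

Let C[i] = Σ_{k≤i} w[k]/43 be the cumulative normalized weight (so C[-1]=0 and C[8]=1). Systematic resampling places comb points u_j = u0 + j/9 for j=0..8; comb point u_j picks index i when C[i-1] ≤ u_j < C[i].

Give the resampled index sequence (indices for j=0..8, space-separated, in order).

0 1 1 3 4 4 5 7 8

C = [6/43, 14/43, 15/43, 22/43, 29/43, 35/43, 36/43, 40/43, 1]
j=0: u_0=47/540 ∈ [0, 6/43) → index 0
j=1: u_1=107/540 ∈ [6/43, 14/43) → index 1
j=2: u_2=167/540 ∈ [6/43, 14/43) → index 1
j=3: u_3=227/540 ∈ [15/43, 22/43) → index 3
j=4: u_4=287/540 ∈ [22/43, 29/43) → index 4
j=5: u_5=347/540 ∈ [22/43, 29/43) → index 4
j=6: u_6=407/540 ∈ [29/43, 35/43) → index 5
j=7: u_7=467/540 ∈ [36/43, 40/43) → index 7
j=8: u_8=527/540 ∈ [40/43, 1) → index 8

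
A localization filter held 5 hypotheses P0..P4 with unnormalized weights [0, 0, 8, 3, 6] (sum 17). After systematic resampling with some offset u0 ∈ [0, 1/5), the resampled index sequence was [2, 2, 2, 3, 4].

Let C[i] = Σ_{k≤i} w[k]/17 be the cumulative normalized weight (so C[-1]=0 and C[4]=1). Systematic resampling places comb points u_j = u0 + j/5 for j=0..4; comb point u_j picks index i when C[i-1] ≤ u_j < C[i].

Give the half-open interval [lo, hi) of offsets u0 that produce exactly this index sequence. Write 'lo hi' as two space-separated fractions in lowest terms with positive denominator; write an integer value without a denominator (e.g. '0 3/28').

C = [0, 0, 8/17, 11/17, 1]
j=0 picked index 2: u0 ∈ [0, 8/17)
j=1 picked index 2: u0 ∈ [-1/5, 23/85)
j=2 picked index 2: u0 ∈ [-2/5, 6/85)
j=3 picked index 3: u0 ∈ [-11/85, 4/85)
j=4 picked index 4: u0 ∈ [-13/85, 1/5)
intersection: [0, 4/85)

0 4/85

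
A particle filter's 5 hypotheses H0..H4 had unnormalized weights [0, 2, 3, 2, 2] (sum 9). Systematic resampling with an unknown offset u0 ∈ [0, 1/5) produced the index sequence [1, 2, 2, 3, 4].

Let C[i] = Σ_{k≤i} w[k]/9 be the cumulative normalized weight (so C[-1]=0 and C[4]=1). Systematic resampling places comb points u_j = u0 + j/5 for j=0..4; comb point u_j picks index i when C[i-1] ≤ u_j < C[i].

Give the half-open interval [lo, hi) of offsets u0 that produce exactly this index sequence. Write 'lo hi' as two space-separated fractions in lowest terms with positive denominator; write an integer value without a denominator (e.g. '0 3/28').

1/45 7/45

C = [0, 2/9, 5/9, 7/9, 1]
j=0 picked index 1: u0 ∈ [0, 2/9)
j=1 picked index 2: u0 ∈ [1/45, 16/45)
j=2 picked index 2: u0 ∈ [-8/45, 7/45)
j=3 picked index 3: u0 ∈ [-2/45, 8/45)
j=4 picked index 4: u0 ∈ [-1/45, 1/5)
intersection: [1/45, 7/45)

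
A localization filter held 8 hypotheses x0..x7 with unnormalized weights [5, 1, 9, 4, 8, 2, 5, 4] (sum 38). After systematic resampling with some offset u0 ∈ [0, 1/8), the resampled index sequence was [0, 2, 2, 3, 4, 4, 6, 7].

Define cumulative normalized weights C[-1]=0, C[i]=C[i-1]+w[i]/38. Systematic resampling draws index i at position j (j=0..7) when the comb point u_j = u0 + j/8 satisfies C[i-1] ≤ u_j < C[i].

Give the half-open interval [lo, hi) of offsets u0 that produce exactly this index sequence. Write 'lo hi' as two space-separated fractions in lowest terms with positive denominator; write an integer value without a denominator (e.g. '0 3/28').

C = [5/38, 3/19, 15/38, 1/2, 27/38, 29/38, 17/19, 1]
j=0 picked index 0: u0 ∈ [0, 5/38)
j=1 picked index 2: u0 ∈ [5/152, 41/152)
j=2 picked index 2: u0 ∈ [-7/76, 11/76)
j=3 picked index 3: u0 ∈ [3/152, 1/8)
j=4 picked index 4: u0 ∈ [0, 4/19)
j=5 picked index 4: u0 ∈ [-1/8, 13/152)
j=6 picked index 6: u0 ∈ [1/76, 11/76)
j=7 picked index 7: u0 ∈ [3/152, 1/8)
intersection: [5/152, 13/152)

5/152 13/152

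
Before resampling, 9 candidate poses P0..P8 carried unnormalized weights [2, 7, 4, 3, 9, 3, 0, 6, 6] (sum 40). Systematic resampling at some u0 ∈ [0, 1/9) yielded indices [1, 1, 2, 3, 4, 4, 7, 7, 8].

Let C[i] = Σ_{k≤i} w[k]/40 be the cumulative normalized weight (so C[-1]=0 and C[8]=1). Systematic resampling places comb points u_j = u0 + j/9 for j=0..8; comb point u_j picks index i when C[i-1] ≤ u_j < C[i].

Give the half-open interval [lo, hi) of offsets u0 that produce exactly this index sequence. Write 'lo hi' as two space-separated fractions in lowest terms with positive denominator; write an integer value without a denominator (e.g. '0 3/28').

C = [1/20, 9/40, 13/40, 2/5, 5/8, 7/10, 7/10, 17/20, 1]
j=0 picked index 1: u0 ∈ [1/20, 9/40)
j=1 picked index 1: u0 ∈ [-11/180, 41/360)
j=2 picked index 2: u0 ∈ [1/360, 37/360)
j=3 picked index 3: u0 ∈ [-1/120, 1/15)
j=4 picked index 4: u0 ∈ [-2/45, 13/72)
j=5 picked index 4: u0 ∈ [-7/45, 5/72)
j=6 picked index 7: u0 ∈ [1/30, 11/60)
j=7 picked index 7: u0 ∈ [-7/90, 13/180)
j=8 picked index 8: u0 ∈ [-7/180, 1/9)
intersection: [1/20, 1/15)

1/20 1/15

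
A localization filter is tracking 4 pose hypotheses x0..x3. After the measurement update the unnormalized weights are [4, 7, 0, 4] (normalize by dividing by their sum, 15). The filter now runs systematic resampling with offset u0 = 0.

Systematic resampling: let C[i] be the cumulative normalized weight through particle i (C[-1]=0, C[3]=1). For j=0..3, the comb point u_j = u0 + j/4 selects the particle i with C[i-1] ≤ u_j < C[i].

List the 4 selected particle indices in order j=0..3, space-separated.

0 0 1 3

C = [4/15, 11/15, 11/15, 1]
j=0: u_0=0 ∈ [0, 4/15) → index 0
j=1: u_1=1/4 ∈ [0, 4/15) → index 0
j=2: u_2=1/2 ∈ [4/15, 11/15) → index 1
j=3: u_3=3/4 ∈ [11/15, 1) → index 3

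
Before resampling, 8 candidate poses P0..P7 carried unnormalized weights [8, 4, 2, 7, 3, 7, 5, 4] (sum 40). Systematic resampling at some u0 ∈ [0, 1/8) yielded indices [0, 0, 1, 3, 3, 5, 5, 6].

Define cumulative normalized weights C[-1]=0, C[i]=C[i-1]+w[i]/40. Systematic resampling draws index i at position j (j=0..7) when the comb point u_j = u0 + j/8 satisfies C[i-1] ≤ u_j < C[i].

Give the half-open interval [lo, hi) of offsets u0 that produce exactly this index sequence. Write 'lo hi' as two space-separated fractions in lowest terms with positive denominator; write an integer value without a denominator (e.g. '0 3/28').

0 1/40

C = [1/5, 3/10, 7/20, 21/40, 3/5, 31/40, 9/10, 1]
j=0 picked index 0: u0 ∈ [0, 1/5)
j=1 picked index 0: u0 ∈ [-1/8, 3/40)
j=2 picked index 1: u0 ∈ [-1/20, 1/20)
j=3 picked index 3: u0 ∈ [-1/40, 3/20)
j=4 picked index 3: u0 ∈ [-3/20, 1/40)
j=5 picked index 5: u0 ∈ [-1/40, 3/20)
j=6 picked index 5: u0 ∈ [-3/20, 1/40)
j=7 picked index 6: u0 ∈ [-1/10, 1/40)
intersection: [0, 1/40)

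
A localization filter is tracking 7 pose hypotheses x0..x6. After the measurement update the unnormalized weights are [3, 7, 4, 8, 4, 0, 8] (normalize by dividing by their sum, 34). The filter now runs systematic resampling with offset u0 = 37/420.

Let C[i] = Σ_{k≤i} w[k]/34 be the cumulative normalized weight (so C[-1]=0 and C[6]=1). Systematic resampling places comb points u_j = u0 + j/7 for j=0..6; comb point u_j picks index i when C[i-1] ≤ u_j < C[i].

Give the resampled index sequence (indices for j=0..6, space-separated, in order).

C = [3/34, 5/17, 7/17, 11/17, 13/17, 13/17, 1]
j=0: u_0=37/420 ∈ [0, 3/34) → index 0
j=1: u_1=97/420 ∈ [3/34, 5/17) → index 1
j=2: u_2=157/420 ∈ [5/17, 7/17) → index 2
j=3: u_3=31/60 ∈ [7/17, 11/17) → index 3
j=4: u_4=277/420 ∈ [11/17, 13/17) → index 4
j=5: u_5=337/420 ∈ [13/17, 1) → index 6
j=6: u_6=397/420 ∈ [13/17, 1) → index 6

0 1 2 3 4 6 6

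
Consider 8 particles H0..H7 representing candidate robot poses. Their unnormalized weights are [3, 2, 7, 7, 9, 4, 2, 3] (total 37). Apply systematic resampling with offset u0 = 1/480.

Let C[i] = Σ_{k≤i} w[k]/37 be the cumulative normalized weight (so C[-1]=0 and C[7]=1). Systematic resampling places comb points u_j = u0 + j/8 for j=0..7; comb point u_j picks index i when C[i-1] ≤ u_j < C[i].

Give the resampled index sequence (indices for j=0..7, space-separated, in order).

C = [3/37, 5/37, 12/37, 19/37, 28/37, 32/37, 34/37, 1]
j=0: u_0=1/480 ∈ [0, 3/37) → index 0
j=1: u_1=61/480 ∈ [3/37, 5/37) → index 1
j=2: u_2=121/480 ∈ [5/37, 12/37) → index 2
j=3: u_3=181/480 ∈ [12/37, 19/37) → index 3
j=4: u_4=241/480 ∈ [12/37, 19/37) → index 3
j=5: u_5=301/480 ∈ [19/37, 28/37) → index 4
j=6: u_6=361/480 ∈ [19/37, 28/37) → index 4
j=7: u_7=421/480 ∈ [32/37, 34/37) → index 6

0 1 2 3 3 4 4 6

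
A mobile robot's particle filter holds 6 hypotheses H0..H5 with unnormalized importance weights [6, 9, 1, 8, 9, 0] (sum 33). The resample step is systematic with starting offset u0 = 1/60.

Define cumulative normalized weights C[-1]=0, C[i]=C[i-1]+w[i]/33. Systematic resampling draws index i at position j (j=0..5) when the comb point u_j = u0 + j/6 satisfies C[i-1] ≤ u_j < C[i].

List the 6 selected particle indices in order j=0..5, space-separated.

C = [2/11, 5/11, 16/33, 8/11, 1, 1]
j=0: u_0=1/60 ∈ [0, 2/11) → index 0
j=1: u_1=11/60 ∈ [2/11, 5/11) → index 1
j=2: u_2=7/20 ∈ [2/11, 5/11) → index 1
j=3: u_3=31/60 ∈ [16/33, 8/11) → index 3
j=4: u_4=41/60 ∈ [16/33, 8/11) → index 3
j=5: u_5=17/20 ∈ [8/11, 1) → index 4

0 1 1 3 3 4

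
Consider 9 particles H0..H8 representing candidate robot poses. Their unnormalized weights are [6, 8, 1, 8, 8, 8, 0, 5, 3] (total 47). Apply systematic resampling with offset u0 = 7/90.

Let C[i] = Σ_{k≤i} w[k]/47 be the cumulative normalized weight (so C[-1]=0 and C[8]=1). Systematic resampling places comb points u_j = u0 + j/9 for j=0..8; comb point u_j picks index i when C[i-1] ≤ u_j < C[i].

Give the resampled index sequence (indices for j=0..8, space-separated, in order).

0 1 2 3 4 4 5 7 8

C = [6/47, 14/47, 15/47, 23/47, 31/47, 39/47, 39/47, 44/47, 1]
j=0: u_0=7/90 ∈ [0, 6/47) → index 0
j=1: u_1=17/90 ∈ [6/47, 14/47) → index 1
j=2: u_2=3/10 ∈ [14/47, 15/47) → index 2
j=3: u_3=37/90 ∈ [15/47, 23/47) → index 3
j=4: u_4=47/90 ∈ [23/47, 31/47) → index 4
j=5: u_5=19/30 ∈ [23/47, 31/47) → index 4
j=6: u_6=67/90 ∈ [31/47, 39/47) → index 5
j=7: u_7=77/90 ∈ [39/47, 44/47) → index 7
j=8: u_8=29/30 ∈ [44/47, 1) → index 8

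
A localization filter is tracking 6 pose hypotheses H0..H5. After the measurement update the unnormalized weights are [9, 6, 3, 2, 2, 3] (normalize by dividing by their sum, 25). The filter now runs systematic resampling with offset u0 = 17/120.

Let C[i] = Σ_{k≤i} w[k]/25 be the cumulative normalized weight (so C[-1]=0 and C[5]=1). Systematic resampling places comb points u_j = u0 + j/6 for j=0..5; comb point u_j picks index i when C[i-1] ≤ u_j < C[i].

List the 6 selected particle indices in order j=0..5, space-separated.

0 0 1 2 4 5

C = [9/25, 3/5, 18/25, 4/5, 22/25, 1]
j=0: u_0=17/120 ∈ [0, 9/25) → index 0
j=1: u_1=37/120 ∈ [0, 9/25) → index 0
j=2: u_2=19/40 ∈ [9/25, 3/5) → index 1
j=3: u_3=77/120 ∈ [3/5, 18/25) → index 2
j=4: u_4=97/120 ∈ [4/5, 22/25) → index 4
j=5: u_5=39/40 ∈ [22/25, 1) → index 5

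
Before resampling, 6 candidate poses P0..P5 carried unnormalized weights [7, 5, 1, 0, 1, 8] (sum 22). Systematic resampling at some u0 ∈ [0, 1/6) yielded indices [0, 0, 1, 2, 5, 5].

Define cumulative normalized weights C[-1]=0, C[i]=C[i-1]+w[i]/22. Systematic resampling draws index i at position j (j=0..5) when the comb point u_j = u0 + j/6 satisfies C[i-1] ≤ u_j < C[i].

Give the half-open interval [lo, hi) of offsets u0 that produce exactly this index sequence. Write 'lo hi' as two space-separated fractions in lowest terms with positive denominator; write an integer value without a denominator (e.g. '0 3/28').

C = [7/22, 6/11, 13/22, 13/22, 7/11, 1]
j=0 picked index 0: u0 ∈ [0, 7/22)
j=1 picked index 0: u0 ∈ [-1/6, 5/33)
j=2 picked index 1: u0 ∈ [-1/66, 7/33)
j=3 picked index 2: u0 ∈ [1/22, 1/11)
j=4 picked index 5: u0 ∈ [-1/33, 1/3)
j=5 picked index 5: u0 ∈ [-13/66, 1/6)
intersection: [1/22, 1/11)

1/22 1/11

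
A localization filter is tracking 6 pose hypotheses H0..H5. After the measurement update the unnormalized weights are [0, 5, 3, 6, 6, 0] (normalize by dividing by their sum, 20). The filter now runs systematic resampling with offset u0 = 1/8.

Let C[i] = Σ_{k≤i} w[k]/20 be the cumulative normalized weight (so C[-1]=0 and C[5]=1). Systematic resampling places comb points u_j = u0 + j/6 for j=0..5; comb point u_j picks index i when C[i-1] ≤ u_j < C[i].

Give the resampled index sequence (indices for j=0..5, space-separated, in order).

1 2 3 3 4 4

C = [0, 1/4, 2/5, 7/10, 1, 1]
j=0: u_0=1/8 ∈ [0, 1/4) → index 1
j=1: u_1=7/24 ∈ [1/4, 2/5) → index 2
j=2: u_2=11/24 ∈ [2/5, 7/10) → index 3
j=3: u_3=5/8 ∈ [2/5, 7/10) → index 3
j=4: u_4=19/24 ∈ [7/10, 1) → index 4
j=5: u_5=23/24 ∈ [7/10, 1) → index 4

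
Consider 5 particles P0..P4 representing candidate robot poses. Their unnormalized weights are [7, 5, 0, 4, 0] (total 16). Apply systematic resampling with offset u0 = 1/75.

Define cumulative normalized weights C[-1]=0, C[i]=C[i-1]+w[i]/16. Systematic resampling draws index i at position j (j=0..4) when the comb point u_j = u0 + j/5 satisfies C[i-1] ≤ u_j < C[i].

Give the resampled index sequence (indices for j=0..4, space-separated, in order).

C = [7/16, 3/4, 3/4, 1, 1]
j=0: u_0=1/75 ∈ [0, 7/16) → index 0
j=1: u_1=16/75 ∈ [0, 7/16) → index 0
j=2: u_2=31/75 ∈ [0, 7/16) → index 0
j=3: u_3=46/75 ∈ [7/16, 3/4) → index 1
j=4: u_4=61/75 ∈ [3/4, 1) → index 3

0 0 0 1 3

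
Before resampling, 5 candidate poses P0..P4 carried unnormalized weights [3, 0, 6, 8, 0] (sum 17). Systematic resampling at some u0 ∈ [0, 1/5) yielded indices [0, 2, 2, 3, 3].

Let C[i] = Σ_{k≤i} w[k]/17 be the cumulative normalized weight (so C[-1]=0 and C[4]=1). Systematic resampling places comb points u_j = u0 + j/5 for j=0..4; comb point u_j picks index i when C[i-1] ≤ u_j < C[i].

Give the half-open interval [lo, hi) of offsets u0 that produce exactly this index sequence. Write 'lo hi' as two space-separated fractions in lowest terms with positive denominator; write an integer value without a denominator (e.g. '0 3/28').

C = [3/17, 3/17, 9/17, 1, 1]
j=0 picked index 0: u0 ∈ [0, 3/17)
j=1 picked index 2: u0 ∈ [-2/85, 28/85)
j=2 picked index 2: u0 ∈ [-19/85, 11/85)
j=3 picked index 3: u0 ∈ [-6/85, 2/5)
j=4 picked index 3: u0 ∈ [-23/85, 1/5)
intersection: [0, 11/85)

0 11/85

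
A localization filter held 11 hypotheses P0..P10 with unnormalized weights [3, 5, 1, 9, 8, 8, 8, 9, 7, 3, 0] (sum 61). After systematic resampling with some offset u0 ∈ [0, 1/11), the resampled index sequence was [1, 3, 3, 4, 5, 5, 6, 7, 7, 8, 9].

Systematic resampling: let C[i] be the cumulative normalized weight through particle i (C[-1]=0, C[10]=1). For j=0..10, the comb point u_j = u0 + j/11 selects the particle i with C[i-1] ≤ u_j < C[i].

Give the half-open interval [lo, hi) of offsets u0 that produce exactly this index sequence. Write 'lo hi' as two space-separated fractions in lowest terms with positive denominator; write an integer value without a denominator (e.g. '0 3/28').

42/671 1/11

C = [3/61, 8/61, 9/61, 18/61, 26/61, 34/61, 42/61, 51/61, 58/61, 1, 1]
j=0 picked index 1: u0 ∈ [3/61, 8/61)
j=1 picked index 3: u0 ∈ [38/671, 137/671)
j=2 picked index 3: u0 ∈ [-23/671, 76/671)
j=3 picked index 4: u0 ∈ [15/671, 103/671)
j=4 picked index 5: u0 ∈ [42/671, 130/671)
j=5 picked index 5: u0 ∈ [-19/671, 69/671)
j=6 picked index 6: u0 ∈ [8/671, 96/671)
j=7 picked index 7: u0 ∈ [35/671, 134/671)
j=8 picked index 7: u0 ∈ [-26/671, 73/671)
j=9 picked index 8: u0 ∈ [12/671, 89/671)
j=10 picked index 9: u0 ∈ [28/671, 1/11)
intersection: [42/671, 1/11)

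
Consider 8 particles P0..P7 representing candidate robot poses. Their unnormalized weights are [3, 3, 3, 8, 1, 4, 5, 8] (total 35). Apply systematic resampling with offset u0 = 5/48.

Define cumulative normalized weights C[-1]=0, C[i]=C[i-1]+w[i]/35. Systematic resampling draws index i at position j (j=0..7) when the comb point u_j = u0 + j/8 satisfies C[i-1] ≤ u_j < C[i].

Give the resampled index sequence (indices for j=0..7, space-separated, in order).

1 2 3 3 5 6 7 7

C = [3/35, 6/35, 9/35, 17/35, 18/35, 22/35, 27/35, 1]
j=0: u_0=5/48 ∈ [3/35, 6/35) → index 1
j=1: u_1=11/48 ∈ [6/35, 9/35) → index 2
j=2: u_2=17/48 ∈ [9/35, 17/35) → index 3
j=3: u_3=23/48 ∈ [9/35, 17/35) → index 3
j=4: u_4=29/48 ∈ [18/35, 22/35) → index 5
j=5: u_5=35/48 ∈ [22/35, 27/35) → index 6
j=6: u_6=41/48 ∈ [27/35, 1) → index 7
j=7: u_7=47/48 ∈ [27/35, 1) → index 7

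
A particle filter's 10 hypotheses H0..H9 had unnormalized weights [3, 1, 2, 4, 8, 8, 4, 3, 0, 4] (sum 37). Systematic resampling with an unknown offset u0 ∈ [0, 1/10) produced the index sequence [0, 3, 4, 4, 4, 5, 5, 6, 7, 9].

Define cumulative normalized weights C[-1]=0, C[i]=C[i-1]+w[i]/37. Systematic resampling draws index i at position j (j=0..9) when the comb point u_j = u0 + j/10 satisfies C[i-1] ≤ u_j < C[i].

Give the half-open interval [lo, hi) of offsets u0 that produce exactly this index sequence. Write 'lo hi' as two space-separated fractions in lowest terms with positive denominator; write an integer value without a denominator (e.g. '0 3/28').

13/185 3/37

C = [3/37, 4/37, 6/37, 10/37, 18/37, 26/37, 30/37, 33/37, 33/37, 1]
j=0 picked index 0: u0 ∈ [0, 3/37)
j=1 picked index 3: u0 ∈ [23/370, 63/370)
j=2 picked index 4: u0 ∈ [13/185, 53/185)
j=3 picked index 4: u0 ∈ [-11/370, 69/370)
j=4 picked index 4: u0 ∈ [-24/185, 16/185)
j=5 picked index 5: u0 ∈ [-1/74, 15/74)
j=6 picked index 5: u0 ∈ [-21/185, 19/185)
j=7 picked index 6: u0 ∈ [1/370, 41/370)
j=8 picked index 7: u0 ∈ [2/185, 17/185)
j=9 picked index 9: u0 ∈ [-3/370, 1/10)
intersection: [13/185, 3/37)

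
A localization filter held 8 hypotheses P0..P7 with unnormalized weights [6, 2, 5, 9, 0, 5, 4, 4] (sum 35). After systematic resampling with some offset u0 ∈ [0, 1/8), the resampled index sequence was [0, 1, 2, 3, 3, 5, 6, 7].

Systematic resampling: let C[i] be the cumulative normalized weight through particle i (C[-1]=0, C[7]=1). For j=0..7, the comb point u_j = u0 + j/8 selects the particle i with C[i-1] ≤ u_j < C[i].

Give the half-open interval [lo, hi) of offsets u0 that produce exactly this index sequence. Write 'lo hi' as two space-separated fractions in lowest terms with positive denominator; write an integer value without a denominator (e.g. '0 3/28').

13/280 29/280

C = [6/35, 8/35, 13/35, 22/35, 22/35, 27/35, 31/35, 1]
j=0 picked index 0: u0 ∈ [0, 6/35)
j=1 picked index 1: u0 ∈ [13/280, 29/280)
j=2 picked index 2: u0 ∈ [-3/140, 17/140)
j=3 picked index 3: u0 ∈ [-1/280, 71/280)
j=4 picked index 3: u0 ∈ [-9/70, 9/70)
j=5 picked index 5: u0 ∈ [1/280, 41/280)
j=6 picked index 6: u0 ∈ [3/140, 19/140)
j=7 picked index 7: u0 ∈ [3/280, 1/8)
intersection: [13/280, 29/280)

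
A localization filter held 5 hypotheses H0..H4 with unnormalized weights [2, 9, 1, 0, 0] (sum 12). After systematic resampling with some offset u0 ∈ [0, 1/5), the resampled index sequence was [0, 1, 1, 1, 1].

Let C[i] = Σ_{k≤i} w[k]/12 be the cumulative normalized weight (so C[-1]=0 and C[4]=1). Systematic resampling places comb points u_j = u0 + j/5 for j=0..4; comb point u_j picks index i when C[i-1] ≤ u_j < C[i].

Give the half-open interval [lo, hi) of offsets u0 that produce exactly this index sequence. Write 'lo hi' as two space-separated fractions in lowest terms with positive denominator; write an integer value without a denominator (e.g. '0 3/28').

0 7/60

C = [1/6, 11/12, 1, 1, 1]
j=0 picked index 0: u0 ∈ [0, 1/6)
j=1 picked index 1: u0 ∈ [-1/30, 43/60)
j=2 picked index 1: u0 ∈ [-7/30, 31/60)
j=3 picked index 1: u0 ∈ [-13/30, 19/60)
j=4 picked index 1: u0 ∈ [-19/30, 7/60)
intersection: [0, 7/60)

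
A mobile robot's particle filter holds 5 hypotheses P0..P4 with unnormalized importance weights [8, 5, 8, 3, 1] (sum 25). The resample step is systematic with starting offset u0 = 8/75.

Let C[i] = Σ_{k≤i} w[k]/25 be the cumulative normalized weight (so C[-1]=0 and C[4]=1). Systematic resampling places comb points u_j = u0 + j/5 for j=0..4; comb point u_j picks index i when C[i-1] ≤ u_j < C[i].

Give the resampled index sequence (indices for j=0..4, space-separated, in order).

0 0 1 2 3

C = [8/25, 13/25, 21/25, 24/25, 1]
j=0: u_0=8/75 ∈ [0, 8/25) → index 0
j=1: u_1=23/75 ∈ [0, 8/25) → index 0
j=2: u_2=38/75 ∈ [8/25, 13/25) → index 1
j=3: u_3=53/75 ∈ [13/25, 21/25) → index 2
j=4: u_4=68/75 ∈ [21/25, 24/25) → index 3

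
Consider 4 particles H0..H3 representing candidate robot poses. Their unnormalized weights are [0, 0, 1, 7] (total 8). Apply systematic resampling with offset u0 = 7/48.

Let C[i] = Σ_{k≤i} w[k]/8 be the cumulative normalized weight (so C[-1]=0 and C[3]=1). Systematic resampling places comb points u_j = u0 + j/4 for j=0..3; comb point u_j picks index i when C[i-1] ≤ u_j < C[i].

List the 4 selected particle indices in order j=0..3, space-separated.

3 3 3 3

C = [0, 0, 1/8, 1]
j=0: u_0=7/48 ∈ [1/8, 1) → index 3
j=1: u_1=19/48 ∈ [1/8, 1) → index 3
j=2: u_2=31/48 ∈ [1/8, 1) → index 3
j=3: u_3=43/48 ∈ [1/8, 1) → index 3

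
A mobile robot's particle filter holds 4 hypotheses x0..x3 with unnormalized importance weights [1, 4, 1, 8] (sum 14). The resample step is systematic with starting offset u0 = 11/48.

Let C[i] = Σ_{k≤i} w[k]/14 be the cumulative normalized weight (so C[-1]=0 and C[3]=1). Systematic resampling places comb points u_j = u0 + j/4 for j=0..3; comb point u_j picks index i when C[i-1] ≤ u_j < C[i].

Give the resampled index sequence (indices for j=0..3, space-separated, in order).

1 3 3 3

C = [1/14, 5/14, 3/7, 1]
j=0: u_0=11/48 ∈ [1/14, 5/14) → index 1
j=1: u_1=23/48 ∈ [3/7, 1) → index 3
j=2: u_2=35/48 ∈ [3/7, 1) → index 3
j=3: u_3=47/48 ∈ [3/7, 1) → index 3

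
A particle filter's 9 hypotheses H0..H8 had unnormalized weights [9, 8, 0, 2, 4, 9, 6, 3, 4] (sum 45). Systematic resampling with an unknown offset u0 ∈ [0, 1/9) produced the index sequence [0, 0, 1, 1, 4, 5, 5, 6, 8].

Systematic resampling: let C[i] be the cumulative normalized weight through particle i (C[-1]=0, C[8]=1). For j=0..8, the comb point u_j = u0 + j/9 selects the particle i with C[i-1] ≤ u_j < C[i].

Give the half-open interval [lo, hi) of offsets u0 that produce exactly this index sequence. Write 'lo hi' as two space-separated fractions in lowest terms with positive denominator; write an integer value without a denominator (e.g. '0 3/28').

1/45 2/45

C = [1/5, 17/45, 17/45, 19/45, 23/45, 32/45, 38/45, 41/45, 1]
j=0 picked index 0: u0 ∈ [0, 1/5)
j=1 picked index 0: u0 ∈ [-1/9, 4/45)
j=2 picked index 1: u0 ∈ [-1/45, 7/45)
j=3 picked index 1: u0 ∈ [-2/15, 2/45)
j=4 picked index 4: u0 ∈ [-1/45, 1/15)
j=5 picked index 5: u0 ∈ [-2/45, 7/45)
j=6 picked index 5: u0 ∈ [-7/45, 2/45)
j=7 picked index 6: u0 ∈ [-1/15, 1/15)
j=8 picked index 8: u0 ∈ [1/45, 1/9)
intersection: [1/45, 2/45)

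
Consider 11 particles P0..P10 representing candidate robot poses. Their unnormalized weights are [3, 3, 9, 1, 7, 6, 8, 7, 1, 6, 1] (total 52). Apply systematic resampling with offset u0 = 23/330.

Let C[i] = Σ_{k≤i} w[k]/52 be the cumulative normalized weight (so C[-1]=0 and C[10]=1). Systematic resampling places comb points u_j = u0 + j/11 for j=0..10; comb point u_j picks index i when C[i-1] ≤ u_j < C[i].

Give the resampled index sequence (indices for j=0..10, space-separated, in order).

C = [3/52, 3/26, 15/52, 4/13, 23/52, 29/52, 37/52, 11/13, 45/52, 51/52, 1]
j=0: u_0=23/330 ∈ [3/52, 3/26) → index 1
j=1: u_1=53/330 ∈ [3/26, 15/52) → index 2
j=2: u_2=83/330 ∈ [3/26, 15/52) → index 2
j=3: u_3=113/330 ∈ [4/13, 23/52) → index 4
j=4: u_4=13/30 ∈ [4/13, 23/52) → index 4
j=5: u_5=173/330 ∈ [23/52, 29/52) → index 5
j=6: u_6=203/330 ∈ [29/52, 37/52) → index 6
j=7: u_7=233/330 ∈ [29/52, 37/52) → index 6
j=8: u_8=263/330 ∈ [37/52, 11/13) → index 7
j=9: u_9=293/330 ∈ [45/52, 51/52) → index 9
j=10: u_10=323/330 ∈ [45/52, 51/52) → index 9

1 2 2 4 4 5 6 6 7 9 9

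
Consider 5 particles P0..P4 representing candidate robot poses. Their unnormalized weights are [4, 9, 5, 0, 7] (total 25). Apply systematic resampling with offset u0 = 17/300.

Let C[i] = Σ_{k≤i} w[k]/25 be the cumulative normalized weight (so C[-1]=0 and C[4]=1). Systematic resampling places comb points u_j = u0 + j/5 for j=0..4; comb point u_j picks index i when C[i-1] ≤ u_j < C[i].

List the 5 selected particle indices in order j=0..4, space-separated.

C = [4/25, 13/25, 18/25, 18/25, 1]
j=0: u_0=17/300 ∈ [0, 4/25) → index 0
j=1: u_1=77/300 ∈ [4/25, 13/25) → index 1
j=2: u_2=137/300 ∈ [4/25, 13/25) → index 1
j=3: u_3=197/300 ∈ [13/25, 18/25) → index 2
j=4: u_4=257/300 ∈ [18/25, 1) → index 4

0 1 1 2 4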